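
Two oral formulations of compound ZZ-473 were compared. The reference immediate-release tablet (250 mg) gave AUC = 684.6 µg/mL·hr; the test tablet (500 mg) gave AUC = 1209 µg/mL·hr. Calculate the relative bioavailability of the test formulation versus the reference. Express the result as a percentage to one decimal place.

F_rel = (AUC_test/D_test) / (AUC_ref/D_ref)
      = (1209/500) / (684.6/250)
      = 2.418 / 2.7384 = 0.8830 = 88.30%

F_rel = 88.3%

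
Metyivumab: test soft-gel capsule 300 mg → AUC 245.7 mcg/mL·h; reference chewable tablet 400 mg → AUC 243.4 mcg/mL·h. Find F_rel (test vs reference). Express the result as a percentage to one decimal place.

F_rel = 134.6%

F_rel = (AUC_test/D_test) / (AUC_ref/D_ref)
      = (245.7/300) / (243.4/400)
      = 0.819 / 0.6085 = 1.3459 = 134.59%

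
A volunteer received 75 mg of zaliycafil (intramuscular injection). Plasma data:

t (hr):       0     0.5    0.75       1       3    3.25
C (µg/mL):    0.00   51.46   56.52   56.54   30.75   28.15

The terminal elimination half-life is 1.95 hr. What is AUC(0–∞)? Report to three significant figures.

AUC = 214 µg/mL·hr

Trapezoidal AUC_0→3.25:
  [0→0.5]: (0.00+51.46)/2 × 0.5 = 12.865
  [0.5→0.75]: (51.46+56.52)/2 × 0.25 = 13.4975
  [0.75→1]: (56.52+56.54)/2 × 0.25 = 14.1325
  [1→3]: (56.54+30.75)/2 × 2 = 87.29
  [3→3.25]: (30.75+28.15)/2 × 0.25 = 7.3625
  Sum = 135.1475 µg/mL·hr
k_e = ln2 / t½ = 0.693147 / 1.95 = 0.3555 hr^-1
Extrapolated tail: C_last / k_e = 28.15 / 0.3555 = 79.184
AUC_0→∞ = 135.1475 + 79.184 = 214.3315 µg/mL·hr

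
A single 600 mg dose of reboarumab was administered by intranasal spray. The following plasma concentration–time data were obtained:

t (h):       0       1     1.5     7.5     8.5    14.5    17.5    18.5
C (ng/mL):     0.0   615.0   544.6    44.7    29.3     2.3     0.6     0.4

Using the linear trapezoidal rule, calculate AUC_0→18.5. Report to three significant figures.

Trapezoidal AUC_0→18.5:
  [0→1]: (0.0+615.0)/2 × 1 = 307.5
  [1→1.5]: (615.0+544.6)/2 × 0.5 = 289.9
  [1.5→7.5]: (544.6+44.7)/2 × 6 = 1767.9
  [7.5→8.5]: (44.7+29.3)/2 × 1 = 37.0
  [8.5→14.5]: (29.3+2.3)/2 × 6 = 94.8
  [14.5→17.5]: (2.3+0.6)/2 × 3 = 4.35
  [17.5→18.5]: (0.6+0.4)/2 × 1 = 0.5
  Sum = 2501.95 ng/mL·h

AUC = 2500 ng/mL·h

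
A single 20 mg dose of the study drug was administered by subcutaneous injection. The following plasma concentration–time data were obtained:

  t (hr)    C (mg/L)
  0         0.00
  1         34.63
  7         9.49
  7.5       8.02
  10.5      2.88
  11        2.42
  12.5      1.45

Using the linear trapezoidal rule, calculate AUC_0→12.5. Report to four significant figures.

AUC = 174.6 mg/L·hr

Trapezoidal AUC_0→12.5:
  [0→1]: (0.00+34.63)/2 × 1 = 17.315
  [1→7]: (34.63+9.49)/2 × 6 = 132.36
  [7→7.5]: (9.49+8.02)/2 × 0.5 = 4.3775
  [7.5→10.5]: (8.02+2.88)/2 × 3 = 16.35
  [10.5→11]: (2.88+2.42)/2 × 0.5 = 1.325
  [11→12.5]: (2.42+1.45)/2 × 1.5 = 2.9025
  Sum = 174.63 mg/L·hr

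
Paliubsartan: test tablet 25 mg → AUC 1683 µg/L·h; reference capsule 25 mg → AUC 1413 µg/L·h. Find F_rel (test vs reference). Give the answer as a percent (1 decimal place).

F_rel = (AUC_test/D_test) / (AUC_ref/D_ref)
      = (1683/25) / (1413/25)
      = 67.32 / 56.52 = 1.1911 = 119.11%

F_rel = 119.1%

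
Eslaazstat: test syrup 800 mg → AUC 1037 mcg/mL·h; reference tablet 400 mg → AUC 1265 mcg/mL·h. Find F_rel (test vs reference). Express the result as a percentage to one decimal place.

F_rel = (AUC_test/D_test) / (AUC_ref/D_ref)
      = (1037/800) / (1265/400)
      = 1.29625 / 3.1625 = 0.4099 = 40.99%

F_rel = 41.0%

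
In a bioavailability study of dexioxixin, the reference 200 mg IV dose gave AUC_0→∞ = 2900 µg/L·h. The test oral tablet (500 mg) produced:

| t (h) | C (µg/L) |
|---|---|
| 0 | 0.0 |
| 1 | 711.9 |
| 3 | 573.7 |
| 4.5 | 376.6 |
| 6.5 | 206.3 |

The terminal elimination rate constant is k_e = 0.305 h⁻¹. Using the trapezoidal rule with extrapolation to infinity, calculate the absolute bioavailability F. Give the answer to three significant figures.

F = 0.498

Trapezoidal AUC_0→6.5 (oral tablet):
  [0→1]: (0.0+711.9)/2 × 1 = 355.95
  [1→3]: (711.9+573.7)/2 × 2 = 1285.6
  [3→4.5]: (573.7+376.6)/2 × 1.5 = 712.725
  [4.5→6.5]: (376.6+206.3)/2 × 2 = 582.9
  Sum = 2937.175 µg/L·h
Tail: C_last/k_e = 206.3/0.305 = 676.393
AUC_0→∞ (oral tablet) = 2937.175 + 676.393 = 3613.568 µg/L·h
F = (AUC_ev/D_ev)/(AUC_iv/D_iv) = (3613.568/500)/(2900/200) = 7.227136/14.5 = 0.4984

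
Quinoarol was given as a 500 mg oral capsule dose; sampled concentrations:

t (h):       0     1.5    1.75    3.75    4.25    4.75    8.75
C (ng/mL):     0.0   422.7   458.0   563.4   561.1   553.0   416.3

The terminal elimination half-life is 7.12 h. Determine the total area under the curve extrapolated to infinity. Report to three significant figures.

Trapezoidal AUC_0→8.75:
  [0→1.5]: (0.0+422.7)/2 × 1.5 = 317.025
  [1.5→1.75]: (422.7+458.0)/2 × 0.25 = 110.0875
  [1.75→3.75]: (458.0+563.4)/2 × 2 = 1021.4
  [3.75→4.25]: (563.4+561.1)/2 × 0.5 = 281.125
  [4.25→4.75]: (561.1+553.0)/2 × 0.5 = 278.525
  [4.75→8.75]: (553.0+416.3)/2 × 4 = 1938.6
  Sum = 3946.7625 ng/mL·h
k_e = ln2 / t½ = 0.693147 / 7.12 = 0.0974 h^-1
Extrapolated tail: C_last / k_e = 416.3 / 0.0974 = 4274.127
AUC_0→∞ = 3946.7625 + 4274.127 = 8220.8895 ng/mL·h

AUC = 8220 ng/mL·h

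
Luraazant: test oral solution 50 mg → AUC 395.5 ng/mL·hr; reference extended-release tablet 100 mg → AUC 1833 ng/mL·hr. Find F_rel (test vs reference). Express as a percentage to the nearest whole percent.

F_rel = (AUC_test/D_test) / (AUC_ref/D_ref)
      = (395.5/50) / (1833/100)
      = 7.91 / 18.33 = 0.4315 = 43.15%

F_rel = 43%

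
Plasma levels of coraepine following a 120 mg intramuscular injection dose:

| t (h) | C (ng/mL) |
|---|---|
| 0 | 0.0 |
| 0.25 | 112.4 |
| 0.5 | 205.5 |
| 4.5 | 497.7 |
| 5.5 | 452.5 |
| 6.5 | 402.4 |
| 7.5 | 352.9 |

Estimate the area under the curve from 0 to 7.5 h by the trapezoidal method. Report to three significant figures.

Trapezoidal AUC_0→7.5:
  [0→0.25]: (0.0+112.4)/2 × 0.25 = 14.05
  [0.25→0.5]: (112.4+205.5)/2 × 0.25 = 39.7375
  [0.5→4.5]: (205.5+497.7)/2 × 4 = 1406.4
  [4.5→5.5]: (497.7+452.5)/2 × 1 = 475.1
  [5.5→6.5]: (452.5+402.4)/2 × 1 = 427.45
  [6.5→7.5]: (402.4+352.9)/2 × 1 = 377.65
  Sum = 2740.3875 ng/mL·h

AUC = 2740 ng/mL·h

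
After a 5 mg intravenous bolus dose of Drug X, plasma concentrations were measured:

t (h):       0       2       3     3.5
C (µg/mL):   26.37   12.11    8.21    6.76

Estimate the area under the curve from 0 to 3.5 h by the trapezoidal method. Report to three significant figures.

Trapezoidal AUC_0→3.5:
  [0→2]: (26.37+12.11)/2 × 2 = 38.48
  [2→3]: (12.11+8.21)/2 × 1 = 10.16
  [3→3.5]: (8.21+6.76)/2 × 0.5 = 3.7425
  Sum = 52.3825 µg/mL·h

AUC = 52.4 µg/mL·h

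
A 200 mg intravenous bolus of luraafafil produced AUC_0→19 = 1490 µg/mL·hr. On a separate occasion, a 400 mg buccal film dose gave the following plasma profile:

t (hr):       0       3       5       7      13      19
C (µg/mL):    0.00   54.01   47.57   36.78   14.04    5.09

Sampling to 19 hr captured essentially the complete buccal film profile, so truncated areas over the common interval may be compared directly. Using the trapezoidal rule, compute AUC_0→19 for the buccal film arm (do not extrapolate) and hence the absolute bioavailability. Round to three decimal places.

Trapezoidal AUC_0→19 (buccal film):
  [0→3]: (0.00+54.01)/2 × 3 = 81.015
  [3→5]: (54.01+47.57)/2 × 2 = 101.58
  [5→7]: (47.57+36.78)/2 × 2 = 84.35
  [7→13]: (36.78+14.04)/2 × 6 = 152.46
  [13→19]: (14.04+5.09)/2 × 6 = 57.39
  Sum = 476.795 µg/mL·hr
F = (AUC_ev/D_ev)/(AUC_iv/D_iv) = (476.795/400)/(1490/200) = 1.1919875/7.45 = 0.1600

F = 0.160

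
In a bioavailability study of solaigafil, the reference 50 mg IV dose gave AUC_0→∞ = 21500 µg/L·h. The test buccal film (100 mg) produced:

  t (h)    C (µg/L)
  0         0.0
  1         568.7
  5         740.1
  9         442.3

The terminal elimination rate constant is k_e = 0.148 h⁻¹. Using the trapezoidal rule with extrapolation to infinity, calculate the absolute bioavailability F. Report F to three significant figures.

Trapezoidal AUC_0→9 (buccal film):
  [0→1]: (0.0+568.7)/2 × 1 = 284.35
  [1→5]: (568.7+740.1)/2 × 4 = 2617.6
  [5→9]: (740.1+442.3)/2 × 4 = 2364.8
  Sum = 5266.75 µg/L·h
Tail: C_last/k_e = 442.3/0.148 = 2988.514
AUC_0→∞ (buccal film) = 5266.75 + 2988.514 = 8255.264 µg/L·h
F = (AUC_ev/D_ev)/(AUC_iv/D_iv) = (8255.264/100)/(21500/50) = 82.55264/430 = 0.1920

F = 0.192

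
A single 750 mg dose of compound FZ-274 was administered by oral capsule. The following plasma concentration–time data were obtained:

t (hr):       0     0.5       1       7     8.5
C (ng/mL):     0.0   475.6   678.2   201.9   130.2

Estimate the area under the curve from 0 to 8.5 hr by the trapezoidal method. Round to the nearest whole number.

Trapezoidal AUC_0→8.5:
  [0→0.5]: (0.0+475.6)/2 × 0.5 = 118.9
  [0.5→1]: (475.6+678.2)/2 × 0.5 = 288.45
  [1→7]: (678.2+201.9)/2 × 6 = 2640.3
  [7→8.5]: (201.9+130.2)/2 × 1.5 = 249.075
  Sum = 3296.725 ng/mL·hr

AUC = 3297 ng/mL·hr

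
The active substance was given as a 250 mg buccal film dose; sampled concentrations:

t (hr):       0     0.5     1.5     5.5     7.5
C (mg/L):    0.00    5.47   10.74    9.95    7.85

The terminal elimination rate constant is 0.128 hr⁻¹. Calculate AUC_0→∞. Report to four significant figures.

Trapezoidal AUC_0→7.5:
  [0→0.5]: (0.00+5.47)/2 × 0.5 = 1.3675
  [0.5→1.5]: (5.47+10.74)/2 × 1 = 8.105
  [1.5→5.5]: (10.74+9.95)/2 × 4 = 41.38
  [5.5→7.5]: (9.95+7.85)/2 × 2 = 17.8
  Sum = 68.6525 mg/L·hr
Extrapolated tail: C_last / k_e = 7.85 / 0.128 = 61.328
AUC_0→∞ = 68.6525 + 61.328 = 129.9805 mg/L·hr

AUC = 130.0 mg/L·hr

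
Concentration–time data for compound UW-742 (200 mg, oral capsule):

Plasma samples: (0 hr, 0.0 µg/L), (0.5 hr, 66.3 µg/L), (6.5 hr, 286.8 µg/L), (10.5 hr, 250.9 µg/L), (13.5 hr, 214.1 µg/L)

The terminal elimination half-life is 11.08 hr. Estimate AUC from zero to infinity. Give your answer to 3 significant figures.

Trapezoidal AUC_0→13.5:
  [0→0.5]: (0.0+66.3)/2 × 0.5 = 16.575
  [0.5→6.5]: (66.3+286.8)/2 × 6 = 1059.3
  [6.5→10.5]: (286.8+250.9)/2 × 4 = 1075.4
  [10.5→13.5]: (250.9+214.1)/2 × 3 = 697.5
  Sum = 2848.775 µg/L·hr
k_e = ln2 / t½ = 0.693147 / 11.08 = 0.0626 hr^-1
Extrapolated tail: C_last / k_e = 214.1 / 0.0626 = 3420.128
AUC_0→∞ = 2848.775 + 3420.128 = 6268.903 µg/L·hr

AUC = 6270 µg/L·hr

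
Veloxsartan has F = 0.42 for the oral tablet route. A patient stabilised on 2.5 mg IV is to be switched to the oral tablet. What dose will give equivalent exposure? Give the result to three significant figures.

D_oral = 5.95 mg

For equal systemic exposure: F × D_ev = D_iv
D_ev = D_iv / F = 2.5 / 0.42 = 5.95238 mg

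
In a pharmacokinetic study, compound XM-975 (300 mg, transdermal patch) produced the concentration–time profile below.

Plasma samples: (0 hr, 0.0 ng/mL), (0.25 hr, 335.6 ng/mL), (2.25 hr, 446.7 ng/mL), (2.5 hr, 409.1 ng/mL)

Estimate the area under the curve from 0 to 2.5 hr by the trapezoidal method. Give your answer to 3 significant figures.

Trapezoidal AUC_0→2.5:
  [0→0.25]: (0.0+335.6)/2 × 0.25 = 41.95
  [0.25→2.25]: (335.6+446.7)/2 × 2 = 782.3
  [2.25→2.5]: (446.7+409.1)/2 × 0.25 = 106.975
  Sum = 931.225 ng/mL·hr

AUC = 931 ng/mL·hr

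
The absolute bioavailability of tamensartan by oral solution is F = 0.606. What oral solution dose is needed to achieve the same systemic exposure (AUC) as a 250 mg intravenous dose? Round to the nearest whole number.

For equal systemic exposure: F × D_ev = D_iv
D_ev = D_iv / F = 250 / 0.606 = 412.541 mg

D_oral = 413 mg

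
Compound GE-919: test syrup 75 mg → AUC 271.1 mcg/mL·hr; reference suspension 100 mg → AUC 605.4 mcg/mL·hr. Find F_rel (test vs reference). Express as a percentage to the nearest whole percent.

F_rel = 60%

F_rel = (AUC_test/D_test) / (AUC_ref/D_ref)
      = (271.1/75) / (605.4/100)
      = 3.61467 / 6.054 = 0.5971 = 59.71%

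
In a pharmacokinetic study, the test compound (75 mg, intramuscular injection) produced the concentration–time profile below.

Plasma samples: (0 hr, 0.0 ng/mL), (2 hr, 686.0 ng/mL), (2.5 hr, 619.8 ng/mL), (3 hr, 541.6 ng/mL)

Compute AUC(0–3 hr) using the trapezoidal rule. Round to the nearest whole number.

Trapezoidal AUC_0→3:
  [0→2]: (0.0+686.0)/2 × 2 = 686.0
  [2→2.5]: (686.0+619.8)/2 × 0.5 = 326.45
  [2.5→3]: (619.8+541.6)/2 × 0.5 = 290.35
  Sum = 1302.8 ng/mL·hr

AUC = 1303 ng/mL·hr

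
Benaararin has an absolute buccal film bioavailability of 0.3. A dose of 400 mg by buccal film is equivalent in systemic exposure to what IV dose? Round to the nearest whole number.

Systemic exposure from an extravascular dose = F × D_ev, so the equivalent IV dose is F × D_ev.
D_iv = F × D_ev = 0.3 × 400 = 120 mg

D_iv = 120 mg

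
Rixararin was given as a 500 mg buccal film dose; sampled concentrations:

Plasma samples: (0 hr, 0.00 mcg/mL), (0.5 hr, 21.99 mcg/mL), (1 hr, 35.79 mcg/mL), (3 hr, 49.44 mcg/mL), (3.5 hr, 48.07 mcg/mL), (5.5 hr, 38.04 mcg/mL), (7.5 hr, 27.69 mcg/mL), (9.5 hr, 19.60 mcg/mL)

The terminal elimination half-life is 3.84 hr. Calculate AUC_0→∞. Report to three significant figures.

AUC = 437 mcg/mL·hr

Trapezoidal AUC_0→9.5:
  [0→0.5]: (0.00+21.99)/2 × 0.5 = 5.4975
  [0.5→1]: (21.99+35.79)/2 × 0.5 = 14.445
  [1→3]: (35.79+49.44)/2 × 2 = 85.23
  [3→3.5]: (49.44+48.07)/2 × 0.5 = 24.3775
  [3.5→5.5]: (48.07+38.04)/2 × 2 = 86.11
  [5.5→7.5]: (38.04+27.69)/2 × 2 = 65.73
  [7.5→9.5]: (27.69+19.60)/2 × 2 = 47.29
  Sum = 328.68 mcg/mL·hr
k_e = ln2 / t½ = 0.693147 / 3.84 = 0.1805 hr^-1
Extrapolated tail: C_last / k_e = 19.60 / 0.1805 = 108.587
AUC_0→∞ = 328.68 + 108.587 = 437.267 mcg/mL·hr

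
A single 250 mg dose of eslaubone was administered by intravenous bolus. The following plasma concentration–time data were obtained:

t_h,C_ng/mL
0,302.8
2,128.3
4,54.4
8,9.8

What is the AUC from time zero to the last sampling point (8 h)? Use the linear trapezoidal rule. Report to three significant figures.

Trapezoidal AUC_0→8:
  [0→2]: (302.8+128.3)/2 × 2 = 431.1
  [2→4]: (128.3+54.4)/2 × 2 = 182.7
  [4→8]: (54.4+9.8)/2 × 4 = 128.4
  Sum = 742.2 ng/mL·h

AUC = 742 ng/mL·h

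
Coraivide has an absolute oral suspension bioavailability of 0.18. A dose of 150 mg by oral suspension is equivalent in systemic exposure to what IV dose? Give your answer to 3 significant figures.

Systemic exposure from an extravascular dose = F × D_ev, so the equivalent IV dose is F × D_ev.
D_iv = F × D_ev = 0.18 × 150 = 27 mg

D_iv = 27.0 mg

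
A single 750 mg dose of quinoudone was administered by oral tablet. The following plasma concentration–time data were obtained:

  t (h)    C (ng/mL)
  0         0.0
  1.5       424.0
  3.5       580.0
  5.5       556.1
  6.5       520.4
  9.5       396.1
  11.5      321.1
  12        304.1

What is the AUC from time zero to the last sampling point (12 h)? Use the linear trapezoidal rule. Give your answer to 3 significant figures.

AUC = 5240 ng/mL·h

Trapezoidal AUC_0→12:
  [0→1.5]: (0.0+424.0)/2 × 1.5 = 318.0
  [1.5→3.5]: (424.0+580.0)/2 × 2 = 1004.0
  [3.5→5.5]: (580.0+556.1)/2 × 2 = 1136.1
  [5.5→6.5]: (556.1+520.4)/2 × 1 = 538.25
  [6.5→9.5]: (520.4+396.1)/2 × 3 = 1374.75
  [9.5→11.5]: (396.1+321.1)/2 × 2 = 717.2
  [11.5→12]: (321.1+304.1)/2 × 0.5 = 156.3
  Sum = 5244.6 ng/mL·h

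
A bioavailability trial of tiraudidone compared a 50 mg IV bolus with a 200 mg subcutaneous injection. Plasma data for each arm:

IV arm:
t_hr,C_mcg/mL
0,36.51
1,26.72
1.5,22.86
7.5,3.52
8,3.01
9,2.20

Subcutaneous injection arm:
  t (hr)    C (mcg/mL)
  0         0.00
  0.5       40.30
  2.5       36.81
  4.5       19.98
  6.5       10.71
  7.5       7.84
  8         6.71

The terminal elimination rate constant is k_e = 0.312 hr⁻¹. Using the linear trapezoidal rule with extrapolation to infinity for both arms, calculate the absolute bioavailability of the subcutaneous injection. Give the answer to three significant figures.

F = 0.389

Trapezoidal AUC_0→9 (IV):
  [0→1]: (36.51+26.72)/2 × 1 = 31.615
  [1→1.5]: (26.72+22.86)/2 × 0.5 = 12.395
  [1.5→7.5]: (22.86+3.52)/2 × 6 = 79.14
  [7.5→8]: (3.52+3.01)/2 × 0.5 = 1.6325
  [8→9]: (3.01+2.20)/2 × 1 = 2.605
  Sum = 127.3875 mcg/mL·hr
IV tail: 2.20/0.312 = 7.051; AUC_iv,0→∞ = 127.3875 + 7.051 = 134.4385 mcg/mL·hr
Trapezoidal AUC_0→8 (subcutaneous injection):
  [0→0.5]: (0.00+40.30)/2 × 0.5 = 10.075
  [0.5→2.5]: (40.30+36.81)/2 × 2 = 77.11
  [2.5→4.5]: (36.81+19.98)/2 × 2 = 56.79
  [4.5→6.5]: (19.98+10.71)/2 × 2 = 30.69
  [6.5→7.5]: (10.71+7.84)/2 × 1 = 9.275
  [7.5→8]: (7.84+6.71)/2 × 0.5 = 3.6375
  Sum = 187.5775 mcg/mL·hr
subcutaneous injection tail: 6.71/0.312 = 21.506; AUC_ev,0→∞ = 187.5775 + 21.506 = 209.0835 mcg/mL·hr
F = (AUC_ev/D_ev)/(AUC_iv/D_iv) = (209.0835/200)/(134.4385/50) = 1.0454175/2.68877 = 0.3888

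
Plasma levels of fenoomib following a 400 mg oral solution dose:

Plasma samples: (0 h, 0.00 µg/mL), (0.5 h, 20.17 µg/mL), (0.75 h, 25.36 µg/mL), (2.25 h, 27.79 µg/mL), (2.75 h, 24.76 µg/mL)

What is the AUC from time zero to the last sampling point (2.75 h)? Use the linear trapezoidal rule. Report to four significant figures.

AUC = 63.73 µg/mL·h

Trapezoidal AUC_0→2.75:
  [0→0.5]: (0.00+20.17)/2 × 0.5 = 5.0425
  [0.5→0.75]: (20.17+25.36)/2 × 0.25 = 5.69125
  [0.75→2.25]: (25.36+27.79)/2 × 1.5 = 39.8625
  [2.25→2.75]: (27.79+24.76)/2 × 0.5 = 13.1375
  Sum = 63.73375 µg/mL·h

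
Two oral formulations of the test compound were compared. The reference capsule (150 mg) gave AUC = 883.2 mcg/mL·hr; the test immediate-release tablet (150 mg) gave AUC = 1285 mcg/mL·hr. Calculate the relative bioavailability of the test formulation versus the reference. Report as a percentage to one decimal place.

F_rel = 145.5%

F_rel = (AUC_test/D_test) / (AUC_ref/D_ref)
      = (1285/150) / (883.2/150)
      = 8.56667 / 5.888 = 1.4549 = 145.49%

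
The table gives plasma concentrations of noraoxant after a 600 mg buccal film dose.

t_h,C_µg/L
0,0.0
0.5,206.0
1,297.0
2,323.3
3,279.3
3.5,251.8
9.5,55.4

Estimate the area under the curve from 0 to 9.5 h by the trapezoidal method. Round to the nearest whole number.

AUC = 1843 µg/L·h

Trapezoidal AUC_0→9.5:
  [0→0.5]: (0.0+206.0)/2 × 0.5 = 51.5
  [0.5→1]: (206.0+297.0)/2 × 0.5 = 125.75
  [1→2]: (297.0+323.3)/2 × 1 = 310.15
  [2→3]: (323.3+279.3)/2 × 1 = 301.3
  [3→3.5]: (279.3+251.8)/2 × 0.5 = 132.775
  [3.5→9.5]: (251.8+55.4)/2 × 6 = 921.6
  Sum = 1843.075 µg/L·h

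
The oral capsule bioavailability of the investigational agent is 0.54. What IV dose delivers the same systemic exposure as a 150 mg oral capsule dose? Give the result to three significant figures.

Systemic exposure from an extravascular dose = F × D_ev, so the equivalent IV dose is F × D_ev.
D_iv = F × D_ev = 0.54 × 150 = 81 mg

D_iv = 81.0 mg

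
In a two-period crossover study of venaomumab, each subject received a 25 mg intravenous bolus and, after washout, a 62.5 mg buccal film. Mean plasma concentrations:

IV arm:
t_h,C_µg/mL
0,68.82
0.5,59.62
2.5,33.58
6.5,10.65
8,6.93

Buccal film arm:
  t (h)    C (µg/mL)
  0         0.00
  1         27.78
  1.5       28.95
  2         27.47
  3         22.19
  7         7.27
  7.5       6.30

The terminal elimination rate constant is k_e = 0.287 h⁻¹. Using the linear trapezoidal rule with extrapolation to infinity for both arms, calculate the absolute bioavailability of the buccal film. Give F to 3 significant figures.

Trapezoidal AUC_0→8 (IV):
  [0→0.5]: (68.82+59.62)/2 × 0.5 = 32.11
  [0.5→2.5]: (59.62+33.58)/2 × 2 = 93.2
  [2.5→6.5]: (33.58+10.65)/2 × 4 = 88.46
  [6.5→8]: (10.65+6.93)/2 × 1.5 = 13.185
  Sum = 226.955 µg/mL·h
IV tail: 6.93/0.287 = 24.146; AUC_iv,0→∞ = 226.955 + 24.146 = 251.101 µg/mL·h
Trapezoidal AUC_0→7.5 (buccal film):
  [0→1]: (0.00+27.78)/2 × 1 = 13.89
  [1→1.5]: (27.78+28.95)/2 × 0.5 = 14.1825
  [1.5→2]: (28.95+27.47)/2 × 0.5 = 14.105
  [2→3]: (27.47+22.19)/2 × 1 = 24.83
  [3→7]: (22.19+7.27)/2 × 4 = 58.92
  [7→7.5]: (7.27+6.30)/2 × 0.5 = 3.3925
  Sum = 129.32 µg/mL·h
buccal film tail: 6.30/0.287 = 21.951; AUC_ev,0→∞ = 129.32 + 21.951 = 151.271 µg/mL·h
F = (AUC_ev/D_ev)/(AUC_iv/D_iv) = (151.271/62.5)/(251.101/25) = 2.420336/10.04404 = 0.2410

F = 0.241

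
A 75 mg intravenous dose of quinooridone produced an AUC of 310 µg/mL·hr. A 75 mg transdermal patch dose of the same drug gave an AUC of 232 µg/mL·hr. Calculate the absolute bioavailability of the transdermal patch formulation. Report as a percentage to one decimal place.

F = 74.8%

F = (AUC_ev / D_ev) / (AUC_iv / D_iv)
  = (232/75) / (310/75)
  = 3.09333 / 4.13333 = 0.7484
  = 74.84%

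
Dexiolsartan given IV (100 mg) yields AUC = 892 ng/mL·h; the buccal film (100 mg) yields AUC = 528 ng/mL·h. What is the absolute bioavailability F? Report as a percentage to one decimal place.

F = 59.2%

F = (AUC_ev / D_ev) / (AUC_iv / D_iv)
  = (528/100) / (892/100)
  = 5.28 / 8.92 = 0.5919
  = 59.19%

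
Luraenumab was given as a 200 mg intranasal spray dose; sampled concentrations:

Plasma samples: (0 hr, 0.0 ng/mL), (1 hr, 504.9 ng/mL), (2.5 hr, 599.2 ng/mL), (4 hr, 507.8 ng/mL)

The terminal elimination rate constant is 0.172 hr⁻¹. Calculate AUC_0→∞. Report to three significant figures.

Trapezoidal AUC_0→4:
  [0→1]: (0.0+504.9)/2 × 1 = 252.45
  [1→2.5]: (504.9+599.2)/2 × 1.5 = 828.075
  [2.5→4]: (599.2+507.8)/2 × 1.5 = 830.25
  Sum = 1910.775 ng/mL·hr
Extrapolated tail: C_last / k_e = 507.8 / 0.172 = 2952.326
AUC_0→∞ = 1910.775 + 2952.326 = 4863.101 ng/mL·hr

AUC = 4860 ng/mL·hr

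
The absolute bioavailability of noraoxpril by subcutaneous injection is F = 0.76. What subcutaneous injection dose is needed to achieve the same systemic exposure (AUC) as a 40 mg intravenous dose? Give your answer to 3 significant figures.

For equal systemic exposure: F × D_ev = D_iv
D_ev = D_iv / F = 40 / 0.76 = 52.6316 mg

D_subcutaneous = 52.6 mg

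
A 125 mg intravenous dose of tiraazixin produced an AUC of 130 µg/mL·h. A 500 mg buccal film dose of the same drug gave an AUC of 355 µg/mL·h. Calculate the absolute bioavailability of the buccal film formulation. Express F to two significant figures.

F = (AUC_ev / D_ev) / (AUC_iv / D_iv)
  = (355/500) / (130/125)
  = 0.71 / 1.04 = 0.6827

F = 0.68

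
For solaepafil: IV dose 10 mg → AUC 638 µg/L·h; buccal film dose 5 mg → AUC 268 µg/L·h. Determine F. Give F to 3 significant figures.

F = 0.840

F = (AUC_ev / D_ev) / (AUC_iv / D_iv)
  = (268/5) / (638/10)
  = 53.6 / 63.8 = 0.8401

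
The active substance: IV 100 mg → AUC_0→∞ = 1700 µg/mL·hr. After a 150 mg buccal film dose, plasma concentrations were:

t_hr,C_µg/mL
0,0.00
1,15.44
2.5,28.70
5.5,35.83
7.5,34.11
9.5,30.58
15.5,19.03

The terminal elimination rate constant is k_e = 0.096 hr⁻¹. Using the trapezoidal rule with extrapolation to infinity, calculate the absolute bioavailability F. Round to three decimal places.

Trapezoidal AUC_0→15.5 (buccal film):
  [0→1]: (0.00+15.44)/2 × 1 = 7.72
  [1→2.5]: (15.44+28.70)/2 × 1.5 = 33.105
  [2.5→5.5]: (28.70+35.83)/2 × 3 = 96.795
  [5.5→7.5]: (35.83+34.11)/2 × 2 = 69.94
  [7.5→9.5]: (34.11+30.58)/2 × 2 = 64.69
  [9.5→15.5]: (30.58+19.03)/2 × 6 = 148.83
  Sum = 421.08 µg/mL·hr
Tail: C_last/k_e = 19.03/0.096 = 198.229
AUC_0→∞ (buccal film) = 421.08 + 198.229 = 619.309 µg/mL·hr
F = (AUC_ev/D_ev)/(AUC_iv/D_iv) = (619.309/150)/(1700/100) = 4.12873/17 = 0.2429

F = 0.243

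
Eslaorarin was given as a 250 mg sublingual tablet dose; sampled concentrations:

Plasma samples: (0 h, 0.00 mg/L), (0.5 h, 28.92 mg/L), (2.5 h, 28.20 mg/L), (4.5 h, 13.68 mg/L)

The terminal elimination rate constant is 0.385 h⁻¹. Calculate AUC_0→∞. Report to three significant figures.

AUC = 142 mg/L·h

Trapezoidal AUC_0→4.5:
  [0→0.5]: (0.00+28.92)/2 × 0.5 = 7.23
  [0.5→2.5]: (28.92+28.20)/2 × 2 = 57.12
  [2.5→4.5]: (28.20+13.68)/2 × 2 = 41.88
  Sum = 106.23 mg/L·h
Extrapolated tail: C_last / k_e = 13.68 / 0.385 = 35.532
AUC_0→∞ = 106.23 + 35.532 = 141.762 mg/L·h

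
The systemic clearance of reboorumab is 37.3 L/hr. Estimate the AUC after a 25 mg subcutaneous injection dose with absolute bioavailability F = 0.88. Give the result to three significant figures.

AUC_0→∞ = F × Dose / CL
        = 0.88 × 25 / 37.3 = 0.589812 mg/L·hr

AUC = 0.590 mg/L·hr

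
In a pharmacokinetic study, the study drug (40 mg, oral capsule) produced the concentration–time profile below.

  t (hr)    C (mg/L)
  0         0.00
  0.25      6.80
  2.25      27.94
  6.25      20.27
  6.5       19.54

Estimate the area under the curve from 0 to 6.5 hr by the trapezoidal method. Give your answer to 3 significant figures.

AUC = 137 mg/L·hr

Trapezoidal AUC_0→6.5:
  [0→0.25]: (0.00+6.80)/2 × 0.25 = 0.85
  [0.25→2.25]: (6.80+27.94)/2 × 2 = 34.74
  [2.25→6.25]: (27.94+20.27)/2 × 4 = 96.42
  [6.25→6.5]: (20.27+19.54)/2 × 0.25 = 4.97625
  Sum = 136.98625 mg/L·hr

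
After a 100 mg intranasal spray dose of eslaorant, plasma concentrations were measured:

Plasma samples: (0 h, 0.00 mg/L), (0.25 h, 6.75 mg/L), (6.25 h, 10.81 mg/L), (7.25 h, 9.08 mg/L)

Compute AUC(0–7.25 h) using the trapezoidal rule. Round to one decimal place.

Trapezoidal AUC_0→7.25:
  [0→0.25]: (0.00+6.75)/2 × 0.25 = 0.84375
  [0.25→6.25]: (6.75+10.81)/2 × 6 = 52.68
  [6.25→7.25]: (10.81+9.08)/2 × 1 = 9.945
  Sum = 63.46875 mg/L·h

AUC = 63.5 mg/L·h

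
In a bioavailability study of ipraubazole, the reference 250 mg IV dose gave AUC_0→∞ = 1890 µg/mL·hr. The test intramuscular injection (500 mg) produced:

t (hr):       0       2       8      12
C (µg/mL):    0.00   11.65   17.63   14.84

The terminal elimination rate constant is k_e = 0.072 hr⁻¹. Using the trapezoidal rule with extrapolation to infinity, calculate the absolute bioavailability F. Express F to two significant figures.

Trapezoidal AUC_0→12 (intramuscular injection):
  [0→2]: (0.00+11.65)/2 × 2 = 11.65
  [2→8]: (11.65+17.63)/2 × 6 = 87.84
  [8→12]: (17.63+14.84)/2 × 4 = 64.94
  Sum = 164.43 µg/mL·hr
Tail: C_last/k_e = 14.84/0.072 = 206.111
AUC_0→∞ (intramuscular injection) = 164.43 + 206.111 = 370.541 µg/mL·hr
F = (AUC_ev/D_ev)/(AUC_iv/D_iv) = (370.541/500)/(1890/250) = 0.741082/7.56 = 0.0980

F = 0.098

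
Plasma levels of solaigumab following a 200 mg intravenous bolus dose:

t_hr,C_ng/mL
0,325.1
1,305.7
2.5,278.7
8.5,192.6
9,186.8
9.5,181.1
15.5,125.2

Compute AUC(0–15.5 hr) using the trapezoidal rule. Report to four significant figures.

AUC = 3273 ng/mL·hr

Trapezoidal AUC_0→15.5:
  [0→1]: (325.1+305.7)/2 × 1 = 315.4
  [1→2.5]: (305.7+278.7)/2 × 1.5 = 438.3
  [2.5→8.5]: (278.7+192.6)/2 × 6 = 1413.9
  [8.5→9]: (192.6+186.8)/2 × 0.5 = 94.85
  [9→9.5]: (186.8+181.1)/2 × 0.5 = 91.975
  [9.5→15.5]: (181.1+125.2)/2 × 6 = 918.9
  Sum = 3273.325 ng/mL·hr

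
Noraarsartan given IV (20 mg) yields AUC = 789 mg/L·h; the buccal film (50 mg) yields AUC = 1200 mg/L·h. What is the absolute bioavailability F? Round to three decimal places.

F = 0.608

F = (AUC_ev / D_ev) / (AUC_iv / D_iv)
  = (1200/50) / (789/20)
  = 24 / 39.45 = 0.6084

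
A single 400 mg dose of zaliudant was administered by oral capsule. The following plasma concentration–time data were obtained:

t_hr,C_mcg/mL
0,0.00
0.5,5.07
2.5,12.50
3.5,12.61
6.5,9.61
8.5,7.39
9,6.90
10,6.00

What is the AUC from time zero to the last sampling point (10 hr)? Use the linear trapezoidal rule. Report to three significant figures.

AUC = 91.7 mcg/mL·hr

Trapezoidal AUC_0→10:
  [0→0.5]: (0.00+5.07)/2 × 0.5 = 1.2675
  [0.5→2.5]: (5.07+12.50)/2 × 2 = 17.57
  [2.5→3.5]: (12.50+12.61)/2 × 1 = 12.555
  [3.5→6.5]: (12.61+9.61)/2 × 3 = 33.33
  [6.5→8.5]: (9.61+7.39)/2 × 2 = 17.0
  [8.5→9]: (7.39+6.90)/2 × 0.5 = 3.5725
  [9→10]: (6.90+6.00)/2 × 1 = 6.45
  Sum = 91.745 mcg/mL·hr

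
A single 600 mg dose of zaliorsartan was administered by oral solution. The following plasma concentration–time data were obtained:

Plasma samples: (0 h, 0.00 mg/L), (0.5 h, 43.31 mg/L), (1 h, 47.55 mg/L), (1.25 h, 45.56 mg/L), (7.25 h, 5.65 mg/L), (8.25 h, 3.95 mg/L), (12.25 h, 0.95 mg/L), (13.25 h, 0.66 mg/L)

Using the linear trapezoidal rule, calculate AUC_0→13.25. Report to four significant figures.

AUC = 214.2 mg/L·h

Trapezoidal AUC_0→13.25:
  [0→0.5]: (0.00+43.31)/2 × 0.5 = 10.8275
  [0.5→1]: (43.31+47.55)/2 × 0.5 = 22.715
  [1→1.25]: (47.55+45.56)/2 × 0.25 = 11.63875
  [1.25→7.25]: (45.56+5.65)/2 × 6 = 153.63
  [7.25→8.25]: (5.65+3.95)/2 × 1 = 4.8
  [8.25→12.25]: (3.95+0.95)/2 × 4 = 9.8
  [12.25→13.25]: (0.95+0.66)/2 × 1 = 0.805
  Sum = 214.21625 mg/L·h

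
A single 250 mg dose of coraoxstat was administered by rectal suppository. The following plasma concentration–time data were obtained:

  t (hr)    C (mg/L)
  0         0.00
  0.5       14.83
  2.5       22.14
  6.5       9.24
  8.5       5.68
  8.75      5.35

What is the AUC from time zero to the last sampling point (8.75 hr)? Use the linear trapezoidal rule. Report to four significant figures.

AUC = 119.7 mg/L·hr

Trapezoidal AUC_0→8.75:
  [0→0.5]: (0.00+14.83)/2 × 0.5 = 3.7075
  [0.5→2.5]: (14.83+22.14)/2 × 2 = 36.97
  [2.5→6.5]: (22.14+9.24)/2 × 4 = 62.76
  [6.5→8.5]: (9.24+5.68)/2 × 2 = 14.92
  [8.5→8.75]: (5.68+5.35)/2 × 0.25 = 1.37875
  Sum = 119.73625 mg/L·hr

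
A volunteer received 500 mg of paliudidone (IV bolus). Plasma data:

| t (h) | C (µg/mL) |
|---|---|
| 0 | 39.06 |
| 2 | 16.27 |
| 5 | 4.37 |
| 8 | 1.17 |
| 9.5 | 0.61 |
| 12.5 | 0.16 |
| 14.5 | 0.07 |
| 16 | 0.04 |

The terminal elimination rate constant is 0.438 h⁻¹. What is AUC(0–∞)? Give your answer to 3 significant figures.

AUC = 97.5 µg/mL·h

Trapezoidal AUC_0→16:
  [0→2]: (39.06+16.27)/2 × 2 = 55.33
  [2→5]: (16.27+4.37)/2 × 3 = 30.96
  [5→8]: (4.37+1.17)/2 × 3 = 8.31
  [8→9.5]: (1.17+0.61)/2 × 1.5 = 1.335
  [9.5→12.5]: (0.61+0.16)/2 × 3 = 1.155
  [12.5→14.5]: (0.16+0.07)/2 × 2 = 0.23
  [14.5→16]: (0.07+0.04)/2 × 1.5 = 0.0825
  Sum = 97.4025 µg/mL·h
Extrapolated tail: C_last / k_e = 0.04 / 0.438 = 0.091
AUC_0→∞ = 97.4025 + 0.091 = 97.4935 µg/mL·h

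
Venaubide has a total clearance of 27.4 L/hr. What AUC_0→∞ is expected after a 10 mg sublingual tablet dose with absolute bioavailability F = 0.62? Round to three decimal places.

AUC = 0.226 mg/L·hr

AUC_0→∞ = F × Dose / CL
        = 0.62 × 10 / 27.4 = 0.226277 mg/L·hr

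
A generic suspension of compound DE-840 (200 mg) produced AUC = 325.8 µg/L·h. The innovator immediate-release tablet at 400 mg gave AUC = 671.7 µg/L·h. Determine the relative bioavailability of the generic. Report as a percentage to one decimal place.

F_rel = 97.0%

F_rel = (AUC_test/D_test) / (AUC_ref/D_ref)
      = (325.8/200) / (671.7/400)
      = 1.629 / 1.67925 = 0.9701 = 97.01%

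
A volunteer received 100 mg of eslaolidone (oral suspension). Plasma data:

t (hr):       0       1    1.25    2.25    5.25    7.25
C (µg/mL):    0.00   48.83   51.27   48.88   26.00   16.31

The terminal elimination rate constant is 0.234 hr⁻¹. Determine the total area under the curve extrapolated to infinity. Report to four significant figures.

AUC = 311.3 µg/mL·hr

Trapezoidal AUC_0→7.25:
  [0→1]: (0.00+48.83)/2 × 1 = 24.415
  [1→1.25]: (48.83+51.27)/2 × 0.25 = 12.5125
  [1.25→2.25]: (51.27+48.88)/2 × 1 = 50.075
  [2.25→5.25]: (48.88+26.00)/2 × 3 = 112.32
  [5.25→7.25]: (26.00+16.31)/2 × 2 = 42.31
  Sum = 241.6325 µg/mL·hr
Extrapolated tail: C_last / k_e = 16.31 / 0.234 = 69.701
AUC_0→∞ = 241.6325 + 69.701 = 311.3335 µg/mL·hr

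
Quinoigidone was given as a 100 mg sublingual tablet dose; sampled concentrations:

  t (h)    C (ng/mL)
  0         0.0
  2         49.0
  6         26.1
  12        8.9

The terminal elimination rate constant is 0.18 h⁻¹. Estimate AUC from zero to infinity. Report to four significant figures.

AUC = 353.6 ng/mL·h

Trapezoidal AUC_0→12:
  [0→2]: (0.0+49.0)/2 × 2 = 49.0
  [2→6]: (49.0+26.1)/2 × 4 = 150.2
  [6→12]: (26.1+8.9)/2 × 6 = 105.0
  Sum = 304.2 ng/mL·h
Extrapolated tail: C_last / k_e = 8.9 / 0.18 = 49.444
AUC_0→∞ = 304.2 + 49.444 = 353.644 ng/mL·h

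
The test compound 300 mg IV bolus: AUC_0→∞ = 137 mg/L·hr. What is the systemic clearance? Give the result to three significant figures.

CL = Dose_iv / AUC_0→∞
   = 300 / 137 = 2.18978 L/hr

CL = 2.19 L/hr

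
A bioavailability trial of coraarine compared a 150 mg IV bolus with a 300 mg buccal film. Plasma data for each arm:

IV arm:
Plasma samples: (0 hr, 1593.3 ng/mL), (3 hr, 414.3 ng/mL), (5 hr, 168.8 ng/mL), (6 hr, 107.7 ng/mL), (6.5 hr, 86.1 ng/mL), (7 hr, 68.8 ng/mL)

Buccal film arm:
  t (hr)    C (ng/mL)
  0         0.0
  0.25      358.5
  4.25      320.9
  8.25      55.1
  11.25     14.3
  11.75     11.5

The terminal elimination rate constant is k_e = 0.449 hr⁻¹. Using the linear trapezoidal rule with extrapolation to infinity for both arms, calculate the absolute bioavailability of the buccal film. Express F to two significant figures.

F = 0.29

Trapezoidal AUC_0→7 (IV):
  [0→3]: (1593.3+414.3)/2 × 3 = 3011.4
  [3→5]: (414.3+168.8)/2 × 2 = 583.1
  [5→6]: (168.8+107.7)/2 × 1 = 138.25
  [6→6.5]: (107.7+86.1)/2 × 0.5 = 48.45
  [6.5→7]: (86.1+68.8)/2 × 0.5 = 38.725
  Sum = 3819.925 ng/mL·hr
IV tail: 68.8/0.449 = 153.229; AUC_iv,0→∞ = 3819.925 + 153.229 = 3973.154 ng/mL·hr
Trapezoidal AUC_0→11.75 (buccal film):
  [0→0.25]: (0.0+358.5)/2 × 0.25 = 44.8125
  [0.25→4.25]: (358.5+320.9)/2 × 4 = 1358.8
  [4.25→8.25]: (320.9+55.1)/2 × 4 = 752.0
  [8.25→11.25]: (55.1+14.3)/2 × 3 = 104.1
  [11.25→11.75]: (14.3+11.5)/2 × 0.5 = 6.45
  Sum = 2266.1625 ng/mL·hr
buccal film tail: 11.5/0.449 = 25.612; AUC_ev,0→∞ = 2266.1625 + 25.612 = 2291.7745 ng/mL·hr
F = (AUC_ev/D_ev)/(AUC_iv/D_iv) = (2291.7745/300)/(3973.154/150) = 7.63925/26.4877 = 0.2884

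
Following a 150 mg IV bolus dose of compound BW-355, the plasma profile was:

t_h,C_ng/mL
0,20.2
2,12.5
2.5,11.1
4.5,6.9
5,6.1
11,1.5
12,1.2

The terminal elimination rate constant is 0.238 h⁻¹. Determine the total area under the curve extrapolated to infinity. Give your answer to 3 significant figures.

AUC = 89.0 ng/mL·h

Trapezoidal AUC_0→12:
  [0→2]: (20.2+12.5)/2 × 2 = 32.7
  [2→2.5]: (12.5+11.1)/2 × 0.5 = 5.9
  [2.5→4.5]: (11.1+6.9)/2 × 2 = 18.0
  [4.5→5]: (6.9+6.1)/2 × 0.5 = 3.25
  [5→11]: (6.1+1.5)/2 × 6 = 22.8
  [11→12]: (1.5+1.2)/2 × 1 = 1.35
  Sum = 84.0 ng/mL·h
Extrapolated tail: C_last / k_e = 1.2 / 0.238 = 5.042
AUC_0→∞ = 84.0 + 5.042 = 89.042 ng/mL·h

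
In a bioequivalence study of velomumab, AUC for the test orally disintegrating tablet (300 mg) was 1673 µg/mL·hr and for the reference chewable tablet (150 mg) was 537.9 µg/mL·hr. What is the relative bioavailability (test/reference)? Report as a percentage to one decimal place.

F_rel = (AUC_test/D_test) / (AUC_ref/D_ref)
      = (1673/300) / (537.9/150)
      = 5.57667 / 3.586 = 1.5551 = 155.51%

F_rel = 155.5%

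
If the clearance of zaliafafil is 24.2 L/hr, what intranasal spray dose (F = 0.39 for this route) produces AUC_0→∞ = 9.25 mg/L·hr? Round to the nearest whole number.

Dose = CL × AUC_0→∞ / F
     = 24.2 × 9.25 / 0.39 = 573.974 mg

Dose = 574 mg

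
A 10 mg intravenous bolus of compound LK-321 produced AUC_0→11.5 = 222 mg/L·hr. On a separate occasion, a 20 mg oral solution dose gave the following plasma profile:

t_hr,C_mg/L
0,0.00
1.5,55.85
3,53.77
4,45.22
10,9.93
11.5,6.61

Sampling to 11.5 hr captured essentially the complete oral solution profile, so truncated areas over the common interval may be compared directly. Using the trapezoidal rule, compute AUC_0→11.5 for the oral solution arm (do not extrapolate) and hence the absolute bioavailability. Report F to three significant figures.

F = 0.792

Trapezoidal AUC_0→11.5 (oral solution):
  [0→1.5]: (0.00+55.85)/2 × 1.5 = 41.8875
  [1.5→3]: (55.85+53.77)/2 × 1.5 = 82.215
  [3→4]: (53.77+45.22)/2 × 1 = 49.495
  [4→10]: (45.22+9.93)/2 × 6 = 165.45
  [10→11.5]: (9.93+6.61)/2 × 1.5 = 12.405
  Sum = 351.4525 mg/L·hr
F = (AUC_ev/D_ev)/(AUC_iv/D_iv) = (351.4525/20)/(222/10) = 17.572625/22.2 = 0.7916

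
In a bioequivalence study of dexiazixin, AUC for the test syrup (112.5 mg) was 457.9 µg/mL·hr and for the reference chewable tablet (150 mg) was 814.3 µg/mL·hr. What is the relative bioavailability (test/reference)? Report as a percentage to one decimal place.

F_rel = (AUC_test/D_test) / (AUC_ref/D_ref)
      = (457.9/112.5) / (814.3/150)
      = 4.07022 / 5.42867 = 0.7498 = 74.98%

F_rel = 75.0%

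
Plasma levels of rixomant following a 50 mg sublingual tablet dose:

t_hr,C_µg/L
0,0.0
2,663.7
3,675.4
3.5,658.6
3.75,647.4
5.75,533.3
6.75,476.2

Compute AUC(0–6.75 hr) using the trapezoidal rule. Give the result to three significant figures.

Trapezoidal AUC_0→6.75:
  [0→2]: (0.0+663.7)/2 × 2 = 663.7
  [2→3]: (663.7+675.4)/2 × 1 = 669.55
  [3→3.5]: (675.4+658.6)/2 × 0.5 = 333.5
  [3.5→3.75]: (658.6+647.4)/2 × 0.25 = 163.25
  [3.75→5.75]: (647.4+533.3)/2 × 2 = 1180.7
  [5.75→6.75]: (533.3+476.2)/2 × 1 = 504.75
  Sum = 3515.45 µg/L·hr

AUC = 3520 µg/L·hr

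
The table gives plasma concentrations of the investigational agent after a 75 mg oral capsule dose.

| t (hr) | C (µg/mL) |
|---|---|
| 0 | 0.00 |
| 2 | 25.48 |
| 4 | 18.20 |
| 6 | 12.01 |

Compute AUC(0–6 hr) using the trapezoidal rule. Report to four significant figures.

Trapezoidal AUC_0→6:
  [0→2]: (0.00+25.48)/2 × 2 = 25.48
  [2→4]: (25.48+18.20)/2 × 2 = 43.68
  [4→6]: (18.20+12.01)/2 × 2 = 30.21
  Sum = 99.37 µg/mL·hr

AUC = 99.37 µg/mL·hr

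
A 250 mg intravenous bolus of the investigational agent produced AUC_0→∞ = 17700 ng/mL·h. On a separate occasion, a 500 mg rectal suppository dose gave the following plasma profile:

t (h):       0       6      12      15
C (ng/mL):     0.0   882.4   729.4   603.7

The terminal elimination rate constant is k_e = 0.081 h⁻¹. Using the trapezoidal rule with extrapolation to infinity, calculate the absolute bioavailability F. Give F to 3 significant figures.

F = 0.478

Trapezoidal AUC_0→15 (rectal suppository):
  [0→6]: (0.0+882.4)/2 × 6 = 2647.2
  [6→12]: (882.4+729.4)/2 × 6 = 4835.4
  [12→15]: (729.4+603.7)/2 × 3 = 1999.65
  Sum = 9482.25 ng/mL·h
Tail: C_last/k_e = 603.7/0.081 = 7453.086
AUC_0→∞ (rectal suppository) = 9482.25 + 7453.086 = 16935.336 ng/mL·h
F = (AUC_ev/D_ev)/(AUC_iv/D_iv) = (16935.336/500)/(17700/250) = 33.870672/70.8 = 0.4784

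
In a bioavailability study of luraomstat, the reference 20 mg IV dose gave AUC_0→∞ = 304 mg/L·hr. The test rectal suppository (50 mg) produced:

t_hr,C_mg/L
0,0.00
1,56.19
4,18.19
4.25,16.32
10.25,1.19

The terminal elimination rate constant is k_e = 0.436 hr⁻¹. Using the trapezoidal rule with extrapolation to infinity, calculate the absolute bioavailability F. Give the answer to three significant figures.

Trapezoidal AUC_0→10.25 (rectal suppository):
  [0→1]: (0.00+56.19)/2 × 1 = 28.095
  [1→4]: (56.19+18.19)/2 × 3 = 111.57
  [4→4.25]: (18.19+16.32)/2 × 0.25 = 4.31375
  [4.25→10.25]: (16.32+1.19)/2 × 6 = 52.53
  Sum = 196.50875 mg/L·hr
Tail: C_last/k_e = 1.19/0.436 = 2.729
AUC_0→∞ (rectal suppository) = 196.50875 + 2.729 = 199.23775 mg/L·hr
F = (AUC_ev/D_ev)/(AUC_iv/D_iv) = (199.23775/50)/(304/20) = 3.984755/15.2 = 0.2622

F = 0.262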